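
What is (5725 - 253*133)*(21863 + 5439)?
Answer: -762381048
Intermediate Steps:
(5725 - 253*133)*(21863 + 5439) = (5725 - 33649)*27302 = -27924*27302 = -762381048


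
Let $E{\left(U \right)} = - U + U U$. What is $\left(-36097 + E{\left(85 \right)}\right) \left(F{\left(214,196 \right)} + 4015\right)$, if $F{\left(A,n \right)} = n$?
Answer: $-121937927$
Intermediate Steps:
$E{\left(U \right)} = U^{2} - U$ ($E{\left(U \right)} = - U + U^{2} = U^{2} - U$)
$\left(-36097 + E{\left(85 \right)}\right) \left(F{\left(214,196 \right)} + 4015\right) = \left(-36097 + 85 \left(-1 + 85\right)\right) \left(196 + 4015\right) = \left(-36097 + 85 \cdot 84\right) 4211 = \left(-36097 + 7140\right) 4211 = \left(-28957\right) 4211 = -121937927$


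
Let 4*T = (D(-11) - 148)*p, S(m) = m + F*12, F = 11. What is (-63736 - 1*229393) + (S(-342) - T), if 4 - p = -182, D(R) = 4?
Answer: -286643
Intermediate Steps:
p = 186 (p = 4 - 1*(-182) = 4 + 182 = 186)
S(m) = 132 + m (S(m) = m + 11*12 = m + 132 = 132 + m)
T = -6696 (T = ((4 - 148)*186)/4 = (-144*186)/4 = (¼)*(-26784) = -6696)
(-63736 - 1*229393) + (S(-342) - T) = (-63736 - 1*229393) + ((132 - 342) - 1*(-6696)) = (-63736 - 229393) + (-210 + 6696) = -293129 + 6486 = -286643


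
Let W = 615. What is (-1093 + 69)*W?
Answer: -629760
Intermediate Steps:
(-1093 + 69)*W = (-1093 + 69)*615 = -1024*615 = -629760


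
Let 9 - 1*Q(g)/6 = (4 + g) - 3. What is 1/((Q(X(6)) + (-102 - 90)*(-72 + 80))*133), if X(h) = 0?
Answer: -1/197904 ≈ -5.0530e-6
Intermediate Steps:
Q(g) = 48 - 6*g (Q(g) = 54 - 6*((4 + g) - 3) = 54 - 6*(1 + g) = 54 + (-6 - 6*g) = 48 - 6*g)
1/((Q(X(6)) + (-102 - 90)*(-72 + 80))*133) = 1/(((48 - 6*0) + (-102 - 90)*(-72 + 80))*133) = (1/133)/((48 + 0) - 192*8) = (1/133)/(48 - 1536) = (1/133)/(-1488) = -1/1488*1/133 = -1/197904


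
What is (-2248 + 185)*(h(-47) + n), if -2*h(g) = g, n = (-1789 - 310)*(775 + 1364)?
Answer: 18524656925/2 ≈ 9.2623e+9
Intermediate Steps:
n = -4489761 (n = -2099*2139 = -4489761)
h(g) = -g/2
(-2248 + 185)*(h(-47) + n) = (-2248 + 185)*(-1/2*(-47) - 4489761) = -2063*(47/2 - 4489761) = -2063*(-8979475/2) = 18524656925/2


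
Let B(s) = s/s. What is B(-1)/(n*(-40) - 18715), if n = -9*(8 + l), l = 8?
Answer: -1/12955 ≈ -7.7190e-5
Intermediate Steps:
B(s) = 1
n = -144 (n = -9*(8 + 8) = -9*16 = -144)
B(-1)/(n*(-40) - 18715) = 1/(-144*(-40) - 18715) = 1/(5760 - 18715) = 1/(-12955) = -1/12955*1 = -1/12955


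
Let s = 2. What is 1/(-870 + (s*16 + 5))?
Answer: -1/833 ≈ -0.0012005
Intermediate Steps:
1/(-870 + (s*16 + 5)) = 1/(-870 + (2*16 + 5)) = 1/(-870 + (32 + 5)) = 1/(-870 + 37) = 1/(-833) = -1/833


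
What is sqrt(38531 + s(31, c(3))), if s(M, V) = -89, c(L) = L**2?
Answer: sqrt(38442) ≈ 196.07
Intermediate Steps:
sqrt(38531 + s(31, c(3))) = sqrt(38531 - 89) = sqrt(38442)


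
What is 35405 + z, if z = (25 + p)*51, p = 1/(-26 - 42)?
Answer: 146717/4 ≈ 36679.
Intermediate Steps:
p = -1/68 (p = 1/(-68) = -1/68 ≈ -0.014706)
z = 5097/4 (z = (25 - 1/68)*51 = (1699/68)*51 = 5097/4 ≈ 1274.3)
35405 + z = 35405 + 5097/4 = 146717/4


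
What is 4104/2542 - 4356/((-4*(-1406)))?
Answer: 1500993/1787026 ≈ 0.83994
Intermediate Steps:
4104/2542 - 4356/((-4*(-1406))) = 4104*(1/2542) - 4356/5624 = 2052/1271 - 4356*1/5624 = 2052/1271 - 1089/1406 = 1500993/1787026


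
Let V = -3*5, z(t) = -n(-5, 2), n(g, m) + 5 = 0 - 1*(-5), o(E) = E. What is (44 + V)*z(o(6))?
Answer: 0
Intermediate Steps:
n(g, m) = 0 (n(g, m) = -5 + (0 - 1*(-5)) = -5 + (0 + 5) = -5 + 5 = 0)
z(t) = 0 (z(t) = -1*0 = 0)
V = -15
(44 + V)*z(o(6)) = (44 - 15)*0 = 29*0 = 0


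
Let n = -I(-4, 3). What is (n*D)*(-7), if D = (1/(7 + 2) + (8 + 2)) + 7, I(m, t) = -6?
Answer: -2156/3 ≈ -718.67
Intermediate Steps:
n = 6 (n = -1*(-6) = 6)
D = 154/9 (D = (1/9 + 10) + 7 = 91/9 + 7 = 154/9 ≈ 17.111)
(n*D)*(-7) = (6*(154/9))*(-7) = (308/3)*(-7) = -2156/3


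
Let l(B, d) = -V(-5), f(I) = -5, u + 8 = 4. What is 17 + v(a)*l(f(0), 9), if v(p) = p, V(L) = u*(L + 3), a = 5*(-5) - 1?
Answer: 225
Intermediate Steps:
u = -4 (u = -8 + 4 = -4)
a = -26 (a = -25 - 1 = -26)
V(L) = -12 - 4*L (V(L) = -4*(L + 3) = -4*(3 + L) = -12 - 4*L)
l(B, d) = -8 (l(B, d) = -(-12 - 4*(-5)) = -(-12 + 20) = -1*8 = -8)
17 + v(a)*l(f(0), 9) = 17 - 26*(-8) = 17 + 208 = 225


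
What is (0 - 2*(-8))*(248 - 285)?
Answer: -592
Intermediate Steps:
(0 - 2*(-8))*(248 - 285) = (0 + 16)*(-37) = 16*(-37) = -592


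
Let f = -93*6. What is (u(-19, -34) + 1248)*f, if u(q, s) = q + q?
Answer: -675180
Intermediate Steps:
f = -558
u(q, s) = 2*q
(u(-19, -34) + 1248)*f = (2*(-19) + 1248)*(-558) = (-38 + 1248)*(-558) = 1210*(-558) = -675180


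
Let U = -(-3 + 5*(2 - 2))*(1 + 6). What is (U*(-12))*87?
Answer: -21924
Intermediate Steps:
U = 21 (U = -(-3 + 5*0)*7 = -(-3 + 0)*7 = -(-3)*7 = -1*(-21) = 21)
(U*(-12))*87 = (21*(-12))*87 = -252*87 = -21924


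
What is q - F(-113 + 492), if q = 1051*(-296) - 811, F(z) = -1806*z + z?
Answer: 372188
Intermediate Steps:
F(z) = -1805*z
q = -311907 (q = -311096 - 811 = -311907)
q - F(-113 + 492) = -311907 - (-1805)*(-113 + 492) = -311907 - (-1805)*379 = -311907 - 1*(-684095) = -311907 + 684095 = 372188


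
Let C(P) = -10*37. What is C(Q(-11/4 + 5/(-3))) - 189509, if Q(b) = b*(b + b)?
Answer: -189879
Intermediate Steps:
Q(b) = 2*b**2 (Q(b) = b*(2*b) = 2*b**2)
C(P) = -370
C(Q(-11/4 + 5/(-3))) - 189509 = -370 - 189509 = -189879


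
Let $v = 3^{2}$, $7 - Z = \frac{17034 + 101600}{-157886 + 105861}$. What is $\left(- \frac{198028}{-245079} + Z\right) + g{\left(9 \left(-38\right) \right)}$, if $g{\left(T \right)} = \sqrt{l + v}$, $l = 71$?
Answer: $\frac{128628753611}{12750234975} + 4 \sqrt{5} \approx 19.033$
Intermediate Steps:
$Z = \frac{482809}{52025}$ ($Z = 7 - \frac{17034 + 101600}{-157886 + 105861} = 7 - \frac{118634}{-52025} = 7 - 118634 \left(- \frac{1}{52025}\right) = 7 - - \frac{118634}{52025} = 7 + \frac{118634}{52025} = \frac{482809}{52025} \approx 9.2803$)
$v = 9$
$g{\left(T \right)} = 4 \sqrt{5}$ ($g{\left(T \right)} = \sqrt{71 + 9} = \sqrt{80} = 4 \sqrt{5}$)
$\left(- \frac{198028}{-245079} + Z\right) + g{\left(9 \left(-38\right) \right)} = \left(- \frac{198028}{-245079} + \frac{482809}{52025}\right) + 4 \sqrt{5} = \left(\left(-198028\right) \left(- \frac{1}{245079}\right) + \frac{482809}{52025}\right) + 4 \sqrt{5} = \left(\frac{198028}{245079} + \frac{482809}{52025}\right) + 4 \sqrt{5} = \frac{128628753611}{12750234975} + 4 \sqrt{5}$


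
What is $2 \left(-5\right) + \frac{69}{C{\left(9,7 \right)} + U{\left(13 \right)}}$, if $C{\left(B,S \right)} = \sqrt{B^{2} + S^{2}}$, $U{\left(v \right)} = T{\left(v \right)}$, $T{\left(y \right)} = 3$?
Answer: $- \frac{1417}{121} + \frac{69 \sqrt{130}}{121} \approx -5.2089$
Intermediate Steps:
$U{\left(v \right)} = 3$
$2 \left(-5\right) + \frac{69}{C{\left(9,7 \right)} + U{\left(13 \right)}} = 2 \left(-5\right) + \frac{69}{\sqrt{9^{2} + 7^{2}} + 3} = -10 + \frac{69}{\sqrt{81 + 49} + 3} = -10 + \frac{69}{\sqrt{130} + 3} = -10 + \frac{69}{3 + \sqrt{130}}$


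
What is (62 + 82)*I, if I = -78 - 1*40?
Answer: -16992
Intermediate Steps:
I = -118 (I = -78 - 40 = -118)
(62 + 82)*I = (62 + 82)*(-118) = 144*(-118) = -16992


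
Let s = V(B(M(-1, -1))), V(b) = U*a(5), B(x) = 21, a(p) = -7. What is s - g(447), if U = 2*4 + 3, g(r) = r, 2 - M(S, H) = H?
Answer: -524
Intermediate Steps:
M(S, H) = 2 - H
U = 11 (U = 8 + 3 = 11)
V(b) = -77 (V(b) = 11*(-7) = -77)
s = -77
s - g(447) = -77 - 1*447 = -77 - 447 = -524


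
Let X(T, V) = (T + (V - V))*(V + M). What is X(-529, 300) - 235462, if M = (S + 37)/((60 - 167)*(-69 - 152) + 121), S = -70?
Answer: -9368424959/23768 ≈ -3.9416e+5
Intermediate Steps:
M = -33/23768 (M = (-70 + 37)/((60 - 167)*(-69 - 152) + 121) = -33/(-107*(-221) + 121) = -33/(23647 + 121) = -33/23768 ≈ -0.0013884)
X(T, V) = T*(-33/23768 + V) (X(T, V) = (T + (V - V))*(V - 33/23768) = (T + 0)*(-33/23768 + V) = T*(-33/23768 + V))
X(-529, 300) - 235462 = (1/23768)*(-529)*(-33 + 23768*300) - 235462 = (1/23768)*(-529)*(-33 + 7130400) - 235462 = (1/23768)*(-529)*7130367 - 235462 = -3771964143/23768 - 235462 = -9368424959/23768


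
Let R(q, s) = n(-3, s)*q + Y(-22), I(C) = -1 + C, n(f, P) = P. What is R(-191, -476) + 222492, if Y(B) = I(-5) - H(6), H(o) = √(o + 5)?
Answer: 313402 - √11 ≈ 3.1340e+5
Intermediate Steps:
H(o) = √(5 + o)
Y(B) = -6 - √11 (Y(B) = (-1 - 5) - √(5 + 6) = -6 - √11)
R(q, s) = -6 - √11 + q*s (R(q, s) = s*q + (-6 - √11) = q*s + (-6 - √11) = -6 - √11 + q*s)
R(-191, -476) + 222492 = (-6 - √11 - 191*(-476)) + 222492 = (-6 - √11 + 90916) + 222492 = (90910 - √11) + 222492 = 313402 - √11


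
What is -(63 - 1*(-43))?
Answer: -106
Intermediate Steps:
-(63 - 1*(-43)) = -(63 + 43) = -1*106 = -106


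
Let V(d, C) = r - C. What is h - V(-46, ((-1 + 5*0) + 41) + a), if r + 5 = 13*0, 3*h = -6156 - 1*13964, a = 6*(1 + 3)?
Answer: -19913/3 ≈ -6637.7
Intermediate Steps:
a = 24 (a = 6*4 = 24)
h = -20120/3 (h = (-6156 - 1*13964)/3 = (-6156 - 13964)/3 = (⅓)*(-20120) = -20120/3 ≈ -6706.7)
r = -5 (r = -5 + 13*0 = -5 + 0 = -5)
V(d, C) = -5 - C
h - V(-46, ((-1 + 5*0) + 41) + a) = -20120/3 - (-5 - (((-1 + 5*0) + 41) + 24)) = -20120/3 - (-5 - (((-1 + 0) + 41) + 24)) = -20120/3 - (-5 - ((-1 + 41) + 24)) = -20120/3 - (-5 - (40 + 24)) = -20120/3 - (-5 - 1*64) = -20120/3 - (-5 - 64) = -20120/3 - 1*(-69) = -20120/3 + 69 = -19913/3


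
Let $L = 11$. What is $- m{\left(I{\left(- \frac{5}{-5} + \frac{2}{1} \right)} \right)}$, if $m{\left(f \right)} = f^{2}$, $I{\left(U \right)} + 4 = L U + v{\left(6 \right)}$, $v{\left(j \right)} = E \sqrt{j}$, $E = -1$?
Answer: $-847 + 58 \sqrt{6} \approx -704.93$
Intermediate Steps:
$v{\left(j \right)} = - \sqrt{j}$
$I{\left(U \right)} = -4 - \sqrt{6} + 11 U$ ($I{\left(U \right)} = -4 + \left(11 U - \sqrt{6}\right) = -4 + \left(- \sqrt{6} + 11 U\right) = -4 - \sqrt{6} + 11 U$)
$- m{\left(I{\left(- \frac{5}{-5} + \frac{2}{1} \right)} \right)} = - \left(-4 - \sqrt{6} + 11 \left(- \frac{5}{-5} + \frac{2}{1}\right)\right)^{2} = - \left(-4 - \sqrt{6} + 11 \left(\left(-5\right) \left(- \frac{1}{5}\right) + 2 \cdot 1\right)\right)^{2} = - \left(-4 - \sqrt{6} + 11 \left(1 + 2\right)\right)^{2} = - \left(-4 - \sqrt{6} + 11 \cdot 3\right)^{2} = - \left(-4 - \sqrt{6} + 33\right)^{2} = - \left(29 - \sqrt{6}\right)^{2}$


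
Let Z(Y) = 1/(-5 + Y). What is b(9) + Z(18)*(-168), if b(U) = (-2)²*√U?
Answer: -12/13 ≈ -0.92308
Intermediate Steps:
b(U) = 4*√U
b(9) + Z(18)*(-168) = 4*√9 - 168/(-5 + 18) = 4*3 - 168/13 = 12 + (1/13)*(-168) = 12 - 168/13 = -12/13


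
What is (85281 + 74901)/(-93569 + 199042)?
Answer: 160182/105473 ≈ 1.5187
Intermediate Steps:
(85281 + 74901)/(-93569 + 199042) = 160182/105473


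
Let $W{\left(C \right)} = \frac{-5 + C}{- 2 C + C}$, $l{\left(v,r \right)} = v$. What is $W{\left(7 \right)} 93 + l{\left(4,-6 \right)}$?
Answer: $- \frac{158}{7} \approx -22.571$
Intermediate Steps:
$W{\left(C \right)} = - \frac{-5 + C}{C}$ ($W{\left(C \right)} = \frac{-5 + C}{\left(-1\right) C} = \left(-5 + C\right) \left(- \frac{1}{C}\right) = - \frac{-5 + C}{C}$)
$W{\left(7 \right)} 93 + l{\left(4,-6 \right)} = \frac{5 - 7}{7} \cdot 93 + 4 = \frac{1}{7} \left(-2\right) 93 + 4 = \left(- \frac{2}{7}\right) 93 + 4 = - \frac{186}{7} + 4 = - \frac{158}{7}$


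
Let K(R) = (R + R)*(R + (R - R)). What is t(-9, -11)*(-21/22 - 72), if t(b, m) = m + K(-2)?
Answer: 4815/22 ≈ 218.86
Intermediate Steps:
K(R) = 2*R² (K(R) = (2*R)*(R + 0) = (2*R)*R = 2*R²)
t(b, m) = 8 + m (t(b, m) = m + 2*(-2)² = m + 2*4 = m + 8 = 8 + m)
t(-9, -11)*(-21/22 - 72) = (8 - 11)*(-21/22 - 72) = -3*(-21*1/22 - 72) = -3*(-21/22 - 72) = -3*(-1605/22) = 4815/22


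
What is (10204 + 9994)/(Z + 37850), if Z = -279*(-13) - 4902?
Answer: 20198/36575 ≈ 0.55223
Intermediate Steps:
Z = -1275 (Z = 3627 - 4902 = -1275)
(10204 + 9994)/(Z + 37850) = (10204 + 9994)/(-1275 + 37850) = 20198/36575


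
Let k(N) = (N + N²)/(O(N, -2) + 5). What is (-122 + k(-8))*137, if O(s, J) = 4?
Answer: -142754/9 ≈ -15862.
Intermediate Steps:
k(N) = N/9 + N²/9 (k(N) = (N + N²)/(4 + 5) = (N + N²)/9 = (N + N²)*(⅑) = N/9 + N²/9)
(-122 + k(-8))*137 = (-122 + (⅑)*(-8)*(1 - 8))*137 = (-122 + (⅑)*(-8)*(-7))*137 = (-122 + 56/9)*137 = -1042/9*137 = -142754/9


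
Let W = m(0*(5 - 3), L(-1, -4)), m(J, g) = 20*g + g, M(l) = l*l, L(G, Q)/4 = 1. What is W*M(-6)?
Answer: 3024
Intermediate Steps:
L(G, Q) = 4 (L(G, Q) = 4*1 = 4)
M(l) = l²
m(J, g) = 21*g
W = 84 (W = 21*4 = 84)
W*M(-6) = 84*(-6)² = 84*36 = 3024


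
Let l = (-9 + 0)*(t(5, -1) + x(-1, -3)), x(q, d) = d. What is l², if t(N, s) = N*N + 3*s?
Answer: 29241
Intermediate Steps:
t(N, s) = N² + 3*s
l = -171 (l = (-9 + 0)*((5² + 3*(-1)) - 3) = -9*((25 - 3) - 3) = -9*(22 - 3) = -9*19 = -171)
l² = (-171)² = 29241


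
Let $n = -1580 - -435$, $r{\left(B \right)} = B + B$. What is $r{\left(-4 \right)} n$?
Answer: $9160$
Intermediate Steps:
$r{\left(B \right)} = 2 B$
$n = -1145$ ($n = -1580 + 435 = -1145$)
$r{\left(-4 \right)} n = 2 \left(-4\right) \left(-1145\right) = \left(-8\right) \left(-1145\right) = 9160$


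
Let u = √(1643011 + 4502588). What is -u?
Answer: -√6145599 ≈ -2479.0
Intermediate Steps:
u = √6145599 ≈ 2479.0
-u = -√6145599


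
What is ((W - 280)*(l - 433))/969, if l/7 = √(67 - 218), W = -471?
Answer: 325183/969 - 5257*I*√151/969 ≈ 335.59 - 66.666*I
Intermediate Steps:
l = 7*I*√151 (l = 7*√(67 - 218) = 7*√(-151) = 7*(I*√151) = 7*I*√151 ≈ 86.017*I)
((W - 280)*(l - 433))/969 = ((-471 - 280)*(7*I*√151 - 433))/969 = -751*(-433 + 7*I*√151)*(1/969) = (325183 - 5257*I*√151)*(1/969) = 325183/969 - 5257*I*√151/969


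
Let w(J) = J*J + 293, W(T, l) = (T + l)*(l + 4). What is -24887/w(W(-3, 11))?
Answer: -24887/14693 ≈ -1.6938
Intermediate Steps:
W(T, l) = (4 + l)*(T + l) (W(T, l) = (T + l)*(4 + l) = (4 + l)*(T + l))
w(J) = 293 + J**2 (w(J) = J**2 + 293 = 293 + J**2)
-24887/w(W(-3, 11)) = -24887/(293 + (11**2 + 4*(-3) + 4*11 - 3*11)**2) = -24887/(293 + (121 - 12 + 44 - 33)**2) = -24887/(293 + 120**2) = -24887/(293 + 14400) = -24887/14693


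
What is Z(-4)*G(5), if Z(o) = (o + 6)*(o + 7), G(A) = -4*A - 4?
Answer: -144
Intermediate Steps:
G(A) = -4 - 4*A
Z(o) = (6 + o)*(7 + o)
Z(-4)*G(5) = (42 + (-4)**2 + 13*(-4))*(-4 - 4*5) = (42 + 16 - 52)*(-4 - 20) = 6*(-24) = -144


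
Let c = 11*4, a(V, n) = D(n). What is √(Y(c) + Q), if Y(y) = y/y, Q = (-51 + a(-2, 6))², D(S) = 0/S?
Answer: √2602 ≈ 51.010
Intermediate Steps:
D(S) = 0
a(V, n) = 0
c = 44
Q = 2601 (Q = (-51 + 0)² = (-51)² = 2601)
Y(y) = 1
√(Y(c) + Q) = √(1 + 2601) = √2602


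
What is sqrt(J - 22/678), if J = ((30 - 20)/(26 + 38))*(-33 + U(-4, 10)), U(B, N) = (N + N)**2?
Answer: sqrt(421521414)/2712 ≈ 7.5704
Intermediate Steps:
U(B, N) = 4*N**2 (U(B, N) = (2*N)**2 = 4*N**2)
J = 1835/32 (J = ((30 - 20)/(26 + 38))*(-33 + 4*10**2) = (10/64)*(-33 + 4*100) = (10*(1/64))*(-33 + 400) = (5/32)*367 = 1835/32 ≈ 57.344)
sqrt(J - 22/678) = sqrt(1835/32 - 22/678) = sqrt(1835/32 - 22*1/678) = sqrt(1835/32 - 11/339) = sqrt(621713/10848) = sqrt(421521414)/2712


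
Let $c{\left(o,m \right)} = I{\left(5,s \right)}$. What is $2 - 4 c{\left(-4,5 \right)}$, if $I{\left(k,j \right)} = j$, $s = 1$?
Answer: $-2$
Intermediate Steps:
$c{\left(o,m \right)} = 1$
$2 - 4 c{\left(-4,5 \right)} = 2 - 4 = -2$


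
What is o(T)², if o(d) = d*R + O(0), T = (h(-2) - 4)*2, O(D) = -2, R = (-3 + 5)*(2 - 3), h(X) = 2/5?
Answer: 3844/25 ≈ 153.76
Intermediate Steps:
h(X) = ⅖ (h(X) = 2*(⅕) = ⅖)
R = -2 (R = 2*(-1) = -2)
T = -36/5 (T = (⅖ - 4)*2 = -18/5*2 = -36/5 ≈ -7.2000)
o(d) = -2 - 2*d (o(d) = d*(-2) - 2 = -2*d - 2 = -2 - 2*d)
o(T)² = (-2 - 2*(-36/5))² = (-2 + 72/5)² = (62/5)² = 3844/25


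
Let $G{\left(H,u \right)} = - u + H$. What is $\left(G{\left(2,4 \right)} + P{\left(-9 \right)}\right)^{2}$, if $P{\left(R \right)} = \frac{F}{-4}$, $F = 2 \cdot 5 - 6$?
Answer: $9$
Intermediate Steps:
$F = 4$ ($F = 10 - 6 = 4$)
$G{\left(H,u \right)} = H - u$
$P{\left(R \right)} = -1$ ($P{\left(R \right)} = \frac{4}{-4} = 4 \left(- \frac{1}{4}\right) = -1$)
$\left(G{\left(2,4 \right)} + P{\left(-9 \right)}\right)^{2} = \left(\left(2 - 4\right) - 1\right)^{2} = \left(-2 - 1\right)^{2} = \left(-3\right)^{2} = 9$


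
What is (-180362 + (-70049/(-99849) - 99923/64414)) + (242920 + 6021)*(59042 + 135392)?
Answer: 311308522982543680211/6431673486 ≈ 4.8402e+10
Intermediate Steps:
(-180362 + (-70049/(-99849) - 99923/64414)) + (242920 + 6021)*(59042 + 135392) = (-180362 + (-70049*(-1/99849) - 99923*1/64414)) + 248941*194434 = (-180362 + (70049/99849 - 99923/64414)) + 48402594394 = (-180362 - 5465075341/6431673486) + 48402594394 = -1160034958357273/6431673486 + 48402594394 = 311308522982543680211/6431673486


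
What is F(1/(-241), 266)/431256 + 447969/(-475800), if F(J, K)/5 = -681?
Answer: -1352843181/1424941700 ≈ -0.94940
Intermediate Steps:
F(J, K) = -3405 (F(J, K) = 5*(-681) = -3405)
F(1/(-241), 266)/431256 + 447969/(-475800) = -3405/431256 + 447969/(-475800) = -3405*1/431256 + 447969*(-1/475800) = -1135/143752 - 149323/158600 = -1352843181/1424941700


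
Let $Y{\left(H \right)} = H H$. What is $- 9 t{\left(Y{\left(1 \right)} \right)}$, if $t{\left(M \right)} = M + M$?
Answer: $-18$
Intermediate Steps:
$Y{\left(H \right)} = H^{2}$
$t{\left(M \right)} = 2 M$
$- 9 t{\left(Y{\left(1 \right)} \right)} = - 9 \cdot 2 \cdot 1^{2} = - 9 \cdot 2 \cdot 1 = \left(-9\right) 2 = -18$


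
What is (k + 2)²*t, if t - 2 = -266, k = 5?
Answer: -12936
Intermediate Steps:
t = -264 (t = 2 - 266 = -264)
(k + 2)²*t = (5 + 2)²*(-264) = 7²*(-264) = 49*(-264) = -12936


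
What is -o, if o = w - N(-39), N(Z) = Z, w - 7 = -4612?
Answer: 4566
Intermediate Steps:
w = -4605 (w = 7 - 4612 = -4605)
o = -4566 (o = -4605 - 1*(-39) = -4605 + 39 = -4566)
-o = -1*(-4566) = 4566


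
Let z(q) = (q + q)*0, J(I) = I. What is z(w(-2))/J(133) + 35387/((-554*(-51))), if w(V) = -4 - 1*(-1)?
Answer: 35387/28254 ≈ 1.2525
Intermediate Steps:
w(V) = -3 (w(V) = -4 + 1 = -3)
z(q) = 0 (z(q) = (2*q)*0 = 0)
z(w(-2))/J(133) + 35387/((-554*(-51))) = 0/133 + 35387/((-554*(-51))) = 0*(1/133) + 35387/28254 = 0 + 35387*(1/28254) = 0 + 35387/28254 = 35387/28254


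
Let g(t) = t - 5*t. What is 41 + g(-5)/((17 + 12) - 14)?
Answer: 127/3 ≈ 42.333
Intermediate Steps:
g(t) = -4*t
41 + g(-5)/((17 + 12) - 14) = 41 + (-4*(-5))/((17 + 12) - 14) = 41 + 20/(29 - 14) = 41 + 20/15 = 41 + (1/15)*20 = 41 + 4/3 = 127/3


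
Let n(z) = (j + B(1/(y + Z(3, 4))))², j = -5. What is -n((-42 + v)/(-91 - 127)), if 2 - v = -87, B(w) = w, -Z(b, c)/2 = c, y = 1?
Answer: -1296/49 ≈ -26.449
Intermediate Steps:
Z(b, c) = -2*c
v = 89 (v = 2 - 1*(-87) = 2 + 87 = 89)
n(z) = 1296/49 (n(z) = (-5 + 1/(1 - 2*4))² = (-5 + 1/(1 - 8))² = (-5 + 1/(-7))² = (-5 - ⅐)² = (-36/7)² = 1296/49)
-n((-42 + v)/(-91 - 127)) = -1*1296/49 = -1296/49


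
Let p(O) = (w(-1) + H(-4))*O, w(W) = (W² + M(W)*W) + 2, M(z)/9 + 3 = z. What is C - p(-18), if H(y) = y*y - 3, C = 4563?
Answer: 5499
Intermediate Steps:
H(y) = -3 + y² (H(y) = y² - 3 = -3 + y²)
M(z) = -27 + 9*z
w(W) = 2 + W² + W*(-27 + 9*W) (w(W) = (W² + (-27 + 9*W)*W) + 2 = (W² + W*(-27 + 9*W)) + 2 = 2 + W² + W*(-27 + 9*W))
p(O) = 52*O (p(O) = ((2 - 27*(-1) + 10*(-1)²) + (-3 + (-4)²))*O = ((2 + 27 + 10*1) + (-3 + 16))*O = ((2 + 27 + 10) + 13)*O = (39 + 13)*O = 52*O)
C - p(-18) = 4563 - 52*(-18) = 4563 - 1*(-936) = 4563 + 936 = 5499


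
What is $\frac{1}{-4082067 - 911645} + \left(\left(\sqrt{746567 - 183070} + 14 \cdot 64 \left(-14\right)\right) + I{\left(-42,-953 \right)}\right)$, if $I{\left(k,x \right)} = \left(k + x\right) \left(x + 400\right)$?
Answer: $\frac{2685073998991}{4993712} + 11 \sqrt{4657} \approx 5.3844 \cdot 10^{5}$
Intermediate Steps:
$I{\left(k,x \right)} = \left(400 + x\right) \left(k + x\right)$ ($I{\left(k,x \right)} = \left(k + x\right) \left(400 + x\right) = \left(400 + x\right) \left(k + x\right)$)
$\frac{1}{-4082067 - 911645} + \left(\left(\sqrt{746567 - 183070} + 14 \cdot 64 \left(-14\right)\right) + I{\left(-42,-953 \right)}\right) = \frac{1}{-4082067 - 911645} + \left(\left(\sqrt{746567 - 183070} + 14 \cdot 64 \left(-14\right)\right) + \left(\left(-953\right)^{2} + 400 \left(-42\right) + 400 \left(-953\right) - -40026\right)\right) = \frac{1}{-4993712} + \left(\left(\sqrt{563497} + 896 \left(-14\right)\right) + \left(908209 - 16800 - 381200 + 40026\right)\right) = - \frac{1}{4993712} + \left(\left(11 \sqrt{4657} - 12544\right) + 550235\right) = - \frac{1}{4993712} + \left(\left(-12544 + 11 \sqrt{4657}\right) + 550235\right) = - \frac{1}{4993712} + \left(537691 + 11 \sqrt{4657}\right) = \frac{2685073998991}{4993712} + 11 \sqrt{4657}$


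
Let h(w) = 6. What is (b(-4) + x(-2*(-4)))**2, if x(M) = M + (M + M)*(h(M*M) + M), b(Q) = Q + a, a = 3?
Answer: 53361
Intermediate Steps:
b(Q) = 3 + Q (b(Q) = Q + 3 = 3 + Q)
x(M) = M + 2*M*(6 + M) (x(M) = M + (M + M)*(6 + M) = M + (2*M)*(6 + M) = M + 2*M*(6 + M))
(b(-4) + x(-2*(-4)))**2 = ((3 - 4) + (-2*(-4))*(13 + 2*(-2*(-4))))**2 = (-1 + 8*(13 + 2*8))**2 = (-1 + 8*(13 + 16))**2 = (-1 + 8*29)**2 = (-1 + 232)**2 = 231**2 = 53361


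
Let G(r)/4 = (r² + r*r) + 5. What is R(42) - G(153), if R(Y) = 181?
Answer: -187111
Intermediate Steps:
G(r) = 20 + 8*r² (G(r) = 4*((r² + r*r) + 5) = 4*((r² + r²) + 5) = 4*(2*r² + 5) = 4*(5 + 2*r²) = 20 + 8*r²)
R(42) - G(153) = 181 - (20 + 8*153²) = 181 - (20 + 8*23409) = 181 - (20 + 187272) = 181 - 1*187292 = 181 - 187292 = -187111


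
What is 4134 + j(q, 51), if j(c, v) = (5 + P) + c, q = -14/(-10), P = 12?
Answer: 20762/5 ≈ 4152.4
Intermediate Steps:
q = 7/5 (q = -14*(-⅒) = 7/5 ≈ 1.4000)
j(c, v) = 17 + c (j(c, v) = (5 + 12) + c = 17 + c)
4134 + j(q, 51) = 4134 + (17 + 7/5) = 4134 + 92/5 = 20762/5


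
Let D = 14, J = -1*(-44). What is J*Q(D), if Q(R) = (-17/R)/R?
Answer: -187/49 ≈ -3.8163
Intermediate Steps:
J = 44
Q(R) = -17/R**2
J*Q(D) = 44*(-17/14**2) = 44*(-17*1/196) = 44*(-17/196) = -187/49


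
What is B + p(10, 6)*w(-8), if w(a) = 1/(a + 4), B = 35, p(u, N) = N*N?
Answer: 26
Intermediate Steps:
p(u, N) = N²
w(a) = 1/(4 + a)
B + p(10, 6)*w(-8) = 35 + 6²/(4 - 8) = 35 + 36/(-4) = 35 + 36*(-¼) = 35 - 9 = 26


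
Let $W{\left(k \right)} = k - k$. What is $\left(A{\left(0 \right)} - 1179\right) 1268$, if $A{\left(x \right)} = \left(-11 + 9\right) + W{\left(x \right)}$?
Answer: $-1497508$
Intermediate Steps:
$W{\left(k \right)} = 0$
$A{\left(x \right)} = -2$ ($A{\left(x \right)} = \left(-11 + 9\right) + 0 = -2 + 0 = -2$)
$\left(A{\left(0 \right)} - 1179\right) 1268 = \left(-2 - 1179\right) 1268 = \left(-1181\right) 1268 = -1497508$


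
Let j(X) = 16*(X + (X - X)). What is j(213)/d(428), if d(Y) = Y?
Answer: 852/107 ≈ 7.9626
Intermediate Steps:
j(X) = 16*X (j(X) = 16*(X + 0) = 16*X)
j(213)/d(428) = (16*213)/428 = 3408*(1/428) = 852/107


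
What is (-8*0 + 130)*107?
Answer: 13910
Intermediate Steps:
(-8*0 + 130)*107 = (0 + 130)*107 = 130*107 = 13910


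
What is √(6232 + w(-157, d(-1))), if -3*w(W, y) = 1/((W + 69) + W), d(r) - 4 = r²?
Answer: √68707815/105 ≈ 78.943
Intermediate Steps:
d(r) = 4 + r²
w(W, y) = -1/(3*(69 + 2*W)) (w(W, y) = -1/(3*((W + 69) + W)) = -1/(3*((69 + W) + W)) = -1/(3*(69 + 2*W)))
√(6232 + w(-157, d(-1))) = √(6232 - 1/(207 + 6*(-157))) = √(6232 - 1/(207 - 942)) = √(6232 - 1/(-735)) = √(6232 - 1*(-1/735)) = √(6232 + 1/735) = √(4580521/735) = √68707815/105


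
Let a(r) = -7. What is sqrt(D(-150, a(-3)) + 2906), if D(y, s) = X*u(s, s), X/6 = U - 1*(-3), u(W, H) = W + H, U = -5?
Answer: sqrt(3074) ≈ 55.444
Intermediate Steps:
u(W, H) = H + W
X = -12 (X = 6*(-5 - 1*(-3)) = 6*(-5 + 3) = 6*(-2) = -12)
D(y, s) = -24*s (D(y, s) = -12*(s + s) = -24*s)
sqrt(D(-150, a(-3)) + 2906) = sqrt(-24*(-7) + 2906) = sqrt(168 + 2906) = sqrt(3074)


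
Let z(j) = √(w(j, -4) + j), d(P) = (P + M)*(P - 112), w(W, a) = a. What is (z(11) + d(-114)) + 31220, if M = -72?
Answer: 73256 + √7 ≈ 73259.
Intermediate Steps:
d(P) = (-112 + P)*(-72 + P) (d(P) = (P - 72)*(P - 112) = (-72 + P)*(-112 + P) = (-112 + P)*(-72 + P))
z(j) = √(-4 + j)
(z(11) + d(-114)) + 31220 = (√(-4 + 11) + (8064 + (-114)² - 184*(-114))) + 31220 = (√7 + (8064 + 12996 + 20976)) + 31220 = (√7 + 42036) + 31220 = (42036 + √7) + 31220 = 73256 + √7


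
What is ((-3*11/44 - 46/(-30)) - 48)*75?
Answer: -14165/4 ≈ -3541.3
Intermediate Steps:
((-3*11/44 - 46/(-30)) - 48)*75 = ((-33*1/44 - 46*(-1/30)) - 48)*75 = ((-¾ + 23/15) - 48)*75 = (47/60 - 48)*75 = -2833/60*75 = -14165/4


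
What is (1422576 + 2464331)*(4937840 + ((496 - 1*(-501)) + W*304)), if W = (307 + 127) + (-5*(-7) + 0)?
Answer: 19750979759591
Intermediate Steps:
W = 469 (W = 434 + (35 + 0) = 434 + 35 = 469)
(1422576 + 2464331)*(4937840 + ((496 - 1*(-501)) + W*304)) = (1422576 + 2464331)*(4937840 + ((496 - 1*(-501)) + 469*304)) = 3886907*(4937840 + ((496 + 501) + 142576)) = 3886907*(4937840 + (997 + 142576)) = 3886907*(4937840 + 143573) = 3886907*5081413 = 19750979759591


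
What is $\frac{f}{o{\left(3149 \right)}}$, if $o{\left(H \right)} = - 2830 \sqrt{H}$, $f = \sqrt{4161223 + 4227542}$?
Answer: $- \frac{9 \sqrt{326126185}}{8911670} \approx -0.018238$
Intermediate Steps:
$f = 9 \sqrt{103565}$ ($f = \sqrt{8388765} = 9 \sqrt{103565} \approx 2896.3$)
$\frac{f}{o{\left(3149 \right)}} = \frac{9 \sqrt{103565}}{\left(-2830\right) \sqrt{3149}} = 9 \sqrt{103565} \left(- \frac{\sqrt{3149}}{8911670}\right) = - \frac{9 \sqrt{326126185}}{8911670}$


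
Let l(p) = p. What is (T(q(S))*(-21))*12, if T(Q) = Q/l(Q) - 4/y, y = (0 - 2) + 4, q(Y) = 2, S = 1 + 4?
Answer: 252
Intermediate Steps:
S = 5
y = 2 (y = -2 + 4 = 2)
T(Q) = -1 (T(Q) = Q/Q - 4/2 = 1 - 4*1/2 = 1 - 2 = -1)
(T(q(S))*(-21))*12 = -1*(-21)*12 = 21*12 = 252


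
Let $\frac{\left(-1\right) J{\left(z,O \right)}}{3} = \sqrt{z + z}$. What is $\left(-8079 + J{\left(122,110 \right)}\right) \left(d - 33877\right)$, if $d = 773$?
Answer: $267447216 + 198624 \sqrt{61} \approx 2.69 \cdot 10^{8}$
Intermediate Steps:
$J{\left(z,O \right)} = - 3 \sqrt{2} \sqrt{z}$ ($J{\left(z,O \right)} = - 3 \sqrt{z + z} = - 3 \sqrt{2 z} = - 3 \sqrt{2} \sqrt{z}$)
$\left(-8079 + J{\left(122,110 \right)}\right) \left(d - 33877\right) = \left(-8079 - 3 \sqrt{2} \sqrt{122}\right) \left(773 - 33877\right) = \left(-8079 - 6 \sqrt{61}\right) \left(773 - 33877\right) = \left(-8079 - 6 \sqrt{61}\right) \left(-33104\right) = 267447216 + 198624 \sqrt{61}$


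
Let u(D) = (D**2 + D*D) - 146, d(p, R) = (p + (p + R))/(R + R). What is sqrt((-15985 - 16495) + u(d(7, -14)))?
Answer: I*sqrt(32626) ≈ 180.63*I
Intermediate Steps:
d(p, R) = (R + 2*p)/(2*R) (d(p, R) = (p + (R + p))/((2*R)) = (R + 2*p)*(1/(2*R)) = (R + 2*p)/(2*R))
u(D) = -146 + 2*D**2 (u(D) = (D**2 + D**2) - 146 = 2*D**2 - 146 = -146 + 2*D**2)
sqrt((-15985 - 16495) + u(d(7, -14))) = sqrt((-15985 - 16495) + (-146 + 2*((7 + (1/2)*(-14))/(-14))**2)) = sqrt(-32480 + (-146 + 2*(-(7 - 7)/14)**2)) = sqrt(-32480 + (-146 + 2*(-1/14*0)**2)) = sqrt(-32480 + (-146 + 2*0**2)) = sqrt(-32480 + (-146 + 2*0)) = sqrt(-32480 + (-146 + 0)) = sqrt(-32480 - 146) = sqrt(-32626) = I*sqrt(32626)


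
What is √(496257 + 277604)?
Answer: √773861 ≈ 879.69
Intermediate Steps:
√(496257 + 277604) = √773861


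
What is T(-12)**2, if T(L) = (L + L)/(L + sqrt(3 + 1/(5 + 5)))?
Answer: 8472960/1985281 + 138240*sqrt(310)/1985281 ≈ 5.4939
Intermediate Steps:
T(L) = 2*L/(L + sqrt(310)/10) (T(L) = (2*L)/(L + sqrt(3 + 1/10)) = (2*L)/(L + sqrt(31/10)) = (2*L)/(L + sqrt(310)/10) = 2*L/(L + sqrt(310)/10))
T(-12)**2 = (2*(-12)*sqrt(10)/(sqrt(31) - 12*sqrt(10)))**2 = (-24*sqrt(10)/(sqrt(31) - 12*sqrt(10)))**2 = 5760/(sqrt(31) - 12*sqrt(10))**2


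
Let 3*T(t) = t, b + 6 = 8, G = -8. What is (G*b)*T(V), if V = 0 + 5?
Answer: -80/3 ≈ -26.667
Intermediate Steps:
V = 5
b = 2 (b = -6 + 8 = 2)
T(t) = t/3
(G*b)*T(V) = (-8*2)*((⅓)*5) = -16*5/3 = -80/3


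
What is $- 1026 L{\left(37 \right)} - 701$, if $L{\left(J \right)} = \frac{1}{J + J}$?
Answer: $- \frac{26450}{37} \approx -714.87$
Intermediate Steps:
$L{\left(J \right)} = \frac{1}{2 J}$
$- 1026 L{\left(37 \right)} - 701 = - 1026 \frac{1}{2 \cdot 37} - 701 = - 1026 \cdot \frac{1}{2} \cdot \frac{1}{37} - 701 = \left(-1026\right) \frac{1}{74} - 701 = - \frac{513}{37} - 701 = - \frac{26450}{37}$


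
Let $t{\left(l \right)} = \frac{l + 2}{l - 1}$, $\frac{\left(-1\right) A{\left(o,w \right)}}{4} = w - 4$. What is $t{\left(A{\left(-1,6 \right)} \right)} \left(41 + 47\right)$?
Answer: $\frac{176}{3} \approx 58.667$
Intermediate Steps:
$A{\left(o,w \right)} = 16 - 4 w$ ($A{\left(o,w \right)} = - 4 \left(w - 4\right) = - 4 \left(-4 + w\right) = 16 - 4 w$)
$t{\left(l \right)} = \frac{2 + l}{-1 + l}$
$t{\left(A{\left(-1,6 \right)} \right)} \left(41 + 47\right) = \frac{2 + \left(16 - 24\right)}{-1 + \left(16 - 24\right)} \left(41 + 47\right) = \frac{2 + \left(16 - 24\right)}{-1 + \left(16 - 24\right)} 88 = \frac{2 - 8}{-1 - 8} \cdot 88 = \frac{1}{-9} \left(-6\right) 88 = \left(- \frac{1}{9}\right) \left(-6\right) 88 = \frac{2}{3} \cdot 88 = \frac{176}{3}$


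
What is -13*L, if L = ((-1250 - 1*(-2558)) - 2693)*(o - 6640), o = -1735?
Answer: -150791875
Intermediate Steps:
L = 11599375 (L = ((-1250 - 1*(-2558)) - 2693)*(-1735 - 6640) = ((-1250 + 2558) - 2693)*(-8375) = (1308 - 2693)*(-8375) = -1385*(-8375) = 11599375)
-13*L = -13*11599375 = -150791875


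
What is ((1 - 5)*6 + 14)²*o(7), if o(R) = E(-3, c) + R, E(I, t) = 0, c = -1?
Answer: 700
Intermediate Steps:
o(R) = R (o(R) = 0 + R = R)
((1 - 5)*6 + 14)²*o(7) = ((1 - 5)*6 + 14)²*7 = (-4*6 + 14)²*7 = (-24 + 14)²*7 = (-10)²*7 = 100*7 = 700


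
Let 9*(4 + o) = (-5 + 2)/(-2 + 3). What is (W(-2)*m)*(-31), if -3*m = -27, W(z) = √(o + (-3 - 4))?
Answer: -93*I*√102 ≈ -939.25*I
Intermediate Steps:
o = -13/3 (o = -4 + ((-5 + 2)/(-2 + 3))/9 = -4 + (-3/1)/9 = -4 + (-3*1)/9 = -4 + (⅑)*(-3) = -4 - ⅓ = -13/3 ≈ -4.3333)
W(z) = I*√102/3 (W(z) = √(-13/3 + (-3 - 4)) = √(-13/3 - 7) = √(-34/3) = I*√102/3)
m = 9 (m = -⅓*(-27) = 9)
(W(-2)*m)*(-31) = ((I*√102/3)*9)*(-31) = (3*I*√102)*(-31) = -93*I*√102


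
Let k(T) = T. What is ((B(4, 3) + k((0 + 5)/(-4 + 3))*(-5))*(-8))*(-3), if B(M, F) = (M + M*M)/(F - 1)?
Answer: 840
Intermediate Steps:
B(M, F) = (M + M²)/(-1 + F)
((B(4, 3) + k((0 + 5)/(-4 + 3))*(-5))*(-8))*(-3) = ((4*(1 + 4)/(-1 + 3) + ((0 + 5)/(-4 + 3))*(-5))*(-8))*(-3) = ((4*5/2 + (5/(-1))*(-5))*(-8))*(-3) = ((4*(½)*5 + (5*(-1))*(-5))*(-8))*(-3) = ((10 - 5*(-5))*(-8))*(-3) = ((10 + 25)*(-8))*(-3) = (35*(-8))*(-3) = -280*(-3) = 840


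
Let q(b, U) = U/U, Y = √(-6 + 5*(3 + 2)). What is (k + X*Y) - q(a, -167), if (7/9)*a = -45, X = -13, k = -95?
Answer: -96 - 13*√19 ≈ -152.67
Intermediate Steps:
a = -405/7 (a = (9/7)*(-45) = -405/7 ≈ -57.857)
Y = √19 (Y = √(-6 + 5*5) = √(-6 + 25) = √19 ≈ 4.3589)
q(b, U) = 1
(k + X*Y) - q(a, -167) = (-95 - 13*√19) - 1*1 = (-95 - 13*√19) - 1 = -96 - 13*√19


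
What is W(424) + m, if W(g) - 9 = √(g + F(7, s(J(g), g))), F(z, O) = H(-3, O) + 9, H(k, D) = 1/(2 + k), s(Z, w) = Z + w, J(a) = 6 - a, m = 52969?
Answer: 52978 + 12*√3 ≈ 52999.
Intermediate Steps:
F(z, O) = 8 (F(z, O) = 1/(2 - 3) + 9 = 1/(-1) + 9 = -1 + 9 = 8)
W(g) = 9 + √(8 + g) (W(g) = 9 + √(g + 8) = 9 + √(8 + g))
W(424) + m = (9 + √(8 + 424)) + 52969 = (9 + √432) + 52969 = (9 + 12*√3) + 52969 = 52978 + 12*√3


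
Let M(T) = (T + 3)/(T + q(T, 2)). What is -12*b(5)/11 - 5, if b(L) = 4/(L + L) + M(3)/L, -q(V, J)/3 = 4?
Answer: -291/55 ≈ -5.2909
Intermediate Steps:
q(V, J) = -12 (q(V, J) = -3*4 = -12)
M(T) = (3 + T)/(-12 + T) (M(T) = (T + 3)/(T - 12) = (3 + T)/(-12 + T))
b(L) = 4/(3*L) (b(L) = 4/(L + L) + ((3 + 3)/(-12 + 3))/L = 4/((2*L)) + (6/(-9))/L = 4*(1/(2*L)) + (-⅑*6)/L = 2/L - 2/(3*L) = 4/(3*L))
-12*b(5)/11 - 5 = -12*(4/3)/5/11 - 5 = -12*(4/3)*(⅕)/11 - 5 = -16/(5*11) - 5 = -12*4/165 - 5 = -16/55 - 5 = -291/55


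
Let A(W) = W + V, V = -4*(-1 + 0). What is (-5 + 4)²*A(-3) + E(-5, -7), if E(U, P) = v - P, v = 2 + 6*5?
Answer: 40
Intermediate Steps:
v = 32 (v = 2 + 30 = 32)
E(U, P) = 32 - P
V = 4 (V = -4*(-1) = 4)
A(W) = 4 + W (A(W) = W + 4 = 4 + W)
(-5 + 4)²*A(-3) + E(-5, -7) = (-5 + 4)²*(4 - 3) + (32 - 1*(-7)) = (-1)²*1 + (32 + 7) = 1*1 + 39 = 1 + 39 = 40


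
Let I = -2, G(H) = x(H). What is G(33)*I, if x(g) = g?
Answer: -66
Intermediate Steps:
G(H) = H
G(33)*I = 33*(-2) = -66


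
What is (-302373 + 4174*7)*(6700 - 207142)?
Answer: 54751734510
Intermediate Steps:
(-302373 + 4174*7)*(6700 - 207142) = (-302373 + 29218)*(-200442) = -273155*(-200442) = 54751734510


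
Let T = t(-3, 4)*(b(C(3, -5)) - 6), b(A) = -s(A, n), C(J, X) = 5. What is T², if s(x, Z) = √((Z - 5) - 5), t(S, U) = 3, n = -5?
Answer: 189 + 108*I*√15 ≈ 189.0 + 418.28*I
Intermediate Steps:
s(x, Z) = √(-10 + Z) (s(x, Z) = √((-5 + Z) - 5) = √(-10 + Z))
b(A) = -I*√15 (b(A) = -√(-10 - 5) = -√(-15) = -I*√15)
T = -18 - 3*I*√15 (T = 3*(-I*√15 - 6) = 3*(-6 - I*√15) = -18 - 3*I*√15 ≈ -18.0 - 11.619*I)
T² = (-18 - 3*I*√15)²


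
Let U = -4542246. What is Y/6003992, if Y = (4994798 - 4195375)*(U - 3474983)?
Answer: -6409157258867/6003992 ≈ -1.0675e+6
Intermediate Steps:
Y = -6409157258867 (Y = (4994798 - 4195375)*(-4542246 - 3474983) = 799423*(-8017229) = -6409157258867)
Y/6003992 = -6409157258867/6003992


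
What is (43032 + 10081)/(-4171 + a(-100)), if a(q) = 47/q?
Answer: -5311300/417147 ≈ -12.732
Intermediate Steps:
(43032 + 10081)/(-4171 + a(-100)) = (43032 + 10081)/(-4171 + 47/(-100)) = 53113/(-4171 + 47*(-1/100)) = 53113/(-4171 - 47/100) = 53113/(-417147/100) = 53113*(-100/417147) = -5311300/417147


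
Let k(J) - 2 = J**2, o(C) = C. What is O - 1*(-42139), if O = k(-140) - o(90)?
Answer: 61651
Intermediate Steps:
k(J) = 2 + J**2
O = 19512 (O = (2 + (-140)**2) - 1*90 = (2 + 19600) - 90 = 19602 - 90 = 19512)
O - 1*(-42139) = 19512 - 1*(-42139) = 19512 + 42139 = 61651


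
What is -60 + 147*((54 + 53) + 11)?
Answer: 17286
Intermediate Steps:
-60 + 147*((54 + 53) + 11) = -60 + 147*(107 + 11) = -60 + 147*118 = -60 + 17346 = 17286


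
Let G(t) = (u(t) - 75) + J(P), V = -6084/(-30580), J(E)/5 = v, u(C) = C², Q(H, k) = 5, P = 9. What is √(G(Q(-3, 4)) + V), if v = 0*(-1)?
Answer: I*√2910673205/7645 ≈ 7.057*I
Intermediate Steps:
v = 0
J(E) = 0 (J(E) = 5*0 = 0)
V = 1521/7645 (V = -6084*(-1/30580) = 1521/7645 ≈ 0.19895)
G(t) = -75 + t² (G(t) = (t² - 75) + 0 = (-75 + t²) + 0 = -75 + t²)
√(G(Q(-3, 4)) + V) = √((-75 + 5²) + 1521/7645) = √((-75 + 25) + 1521/7645) = √(-50 + 1521/7645) = √(-380729/7645) = I*√2910673205/7645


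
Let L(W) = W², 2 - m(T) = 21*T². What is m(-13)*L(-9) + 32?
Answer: -287275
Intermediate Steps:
m(T) = 2 - 21*T²
m(-13)*L(-9) + 32 = (2 - 21*(-13)²)*(-9)² + 32 = (2 - 21*169)*81 + 32 = (2 - 3549)*81 + 32 = -3547*81 + 32 = -287307 + 32 = -287275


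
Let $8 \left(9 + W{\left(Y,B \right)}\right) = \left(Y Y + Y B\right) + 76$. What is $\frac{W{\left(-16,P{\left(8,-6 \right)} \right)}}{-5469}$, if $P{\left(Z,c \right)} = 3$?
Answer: $- \frac{53}{10938} \approx -0.0048455$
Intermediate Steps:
$W{\left(Y,B \right)} = \frac{1}{2} + \frac{Y^{2}}{8} + \frac{B Y}{8}$ ($W{\left(Y,B \right)} = -9 + \frac{\left(Y Y + Y B\right) + 76}{8} = -9 + \frac{\left(Y^{2} + B Y\right) + 76}{8} = -9 + \frac{76 + Y^{2} + B Y}{8} = -9 + \left(\frac{19}{2} + \frac{Y^{2}}{8} + \frac{B Y}{8}\right) = \frac{1}{2} + \frac{Y^{2}}{8} + \frac{B Y}{8}$)
$\frac{W{\left(-16,P{\left(8,-6 \right)} \right)}}{-5469} = \frac{\frac{1}{2} + \frac{\left(-16\right)^{2}}{8} + \frac{1}{8} \cdot 3 \left(-16\right)}{-5469} = \left(\frac{1}{2} + \frac{1}{8} \cdot 256 - 6\right) \left(- \frac{1}{5469}\right) = \left(\frac{1}{2} + 32 - 6\right) \left(- \frac{1}{5469}\right) = \frac{53}{2} \left(- \frac{1}{5469}\right) = - \frac{53}{10938}$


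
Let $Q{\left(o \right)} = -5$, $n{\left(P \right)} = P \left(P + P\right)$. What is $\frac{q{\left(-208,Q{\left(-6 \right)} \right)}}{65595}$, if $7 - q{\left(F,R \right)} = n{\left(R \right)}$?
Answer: $- \frac{43}{65595} \approx -0.00065554$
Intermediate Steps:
$n{\left(P \right)} = 2 P^{2}$ ($n{\left(P \right)} = P 2 P = 2 P^{2}$)
$q{\left(F,R \right)} = 7 - 2 R^{2}$
$\frac{q{\left(-208,Q{\left(-6 \right)} \right)}}{65595} = \frac{7 - 2 \left(-5\right)^{2}}{65595} = \left(7 - 50\right) \frac{1}{65595} = \left(-43\right) \frac{1}{65595} = - \frac{43}{65595}$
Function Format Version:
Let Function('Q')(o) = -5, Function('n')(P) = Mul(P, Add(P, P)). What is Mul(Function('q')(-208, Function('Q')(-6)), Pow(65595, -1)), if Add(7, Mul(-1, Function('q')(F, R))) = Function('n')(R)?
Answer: Rational(-43, 65595) ≈ -0.00065554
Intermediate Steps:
Function('n')(P) = Mul(2, Pow(P, 2)) (Function('n')(P) = Mul(P, Mul(2, P)) = Mul(2, Pow(P, 2)))
Function('q')(F, R) = Add(7, Mul(-2, Pow(R, 2))) (Function('q')(F, R) = Add(7, Mul(-1, Mul(2, Pow(R, 2)))) = Add(7, Mul(-2, Pow(R, 2))))
Mul(Function('q')(-208, Function('Q')(-6)), Pow(65595, -1)) = Mul(Add(7, Mul(-2, Pow(-5, 2))), Pow(65595, -1)) = Mul(Add(7, Mul(-2, 25)), Rational(1, 65595)) = Mul(Add(7, -50), Rational(1, 65595)) = Mul(-43, Rational(1, 65595)) = Rational(-43, 65595)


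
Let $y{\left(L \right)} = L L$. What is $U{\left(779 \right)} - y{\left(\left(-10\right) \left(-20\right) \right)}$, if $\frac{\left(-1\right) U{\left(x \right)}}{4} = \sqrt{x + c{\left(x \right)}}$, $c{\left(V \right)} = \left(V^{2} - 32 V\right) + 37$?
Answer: $-40000 - 4 \sqrt{582729} \approx -43054.0$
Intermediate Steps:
$c{\left(V \right)} = 37 + V^{2} - 32 V$
$U{\left(x \right)} = - 4 \sqrt{37 + x^{2} - 31 x}$ ($U{\left(x \right)} = - 4 \sqrt{x + \left(37 + x^{2} - 32 x\right)} = - 4 \sqrt{37 + x^{2} - 31 x}$)
$y{\left(L \right)} = L^{2}$
$U{\left(779 \right)} - y{\left(\left(-10\right) \left(-20\right) \right)} = - 4 \sqrt{37 + 779^{2} - 24149} - \left(\left(-10\right) \left(-20\right)\right)^{2} = - 4 \sqrt{37 + 606841 - 24149} - 200^{2} = - 4 \sqrt{582729} - 40000 = -40000 - 4 \sqrt{582729}$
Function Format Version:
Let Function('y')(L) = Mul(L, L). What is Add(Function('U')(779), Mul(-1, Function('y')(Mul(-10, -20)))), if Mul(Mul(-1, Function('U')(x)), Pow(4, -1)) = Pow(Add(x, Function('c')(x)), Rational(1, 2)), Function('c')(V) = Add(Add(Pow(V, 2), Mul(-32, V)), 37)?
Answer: Add(-40000, Mul(-4, Pow(582729, Rational(1, 2)))) ≈ -43054.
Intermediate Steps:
Function('c')(V) = Add(37, Pow(V, 2), Mul(-32, V))
Function('U')(x) = Mul(-4, Pow(Add(37, Pow(x, 2), Mul(-31, x)), Rational(1, 2))) (Function('U')(x) = Mul(-4, Pow(Add(x, Add(37, Pow(x, 2), Mul(-32, x))), Rational(1, 2))) = Mul(-4, Pow(Add(37, Pow(x, 2), Mul(-31, x)), Rational(1, 2))))
Function('y')(L) = Pow(L, 2)
Add(Function('U')(779), Mul(-1, Function('y')(Mul(-10, -20)))) = Add(Mul(-4, Pow(Add(37, Pow(779, 2), Mul(-31, 779)), Rational(1, 2))), Mul(-1, Pow(Mul(-10, -20), 2))) = Add(Mul(-4, Pow(Add(37, 606841, -24149), Rational(1, 2))), Mul(-1, Pow(200, 2))) = Add(Mul(-4, Pow(582729, Rational(1, 2))), Mul(-1, 40000)) = Add(Mul(-4, Pow(582729, Rational(1, 2))), -40000) = Add(-40000, Mul(-4, Pow(582729, Rational(1, 2))))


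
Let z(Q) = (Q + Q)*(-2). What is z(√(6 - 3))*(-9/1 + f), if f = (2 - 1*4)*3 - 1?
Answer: 64*√3 ≈ 110.85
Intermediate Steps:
f = -7 (f = (2 - 4)*3 - 1 = -2*3 - 1 = -6 - 1 = -7)
z(Q) = -4*Q (z(Q) = (2*Q)*(-2) = -4*Q)
z(√(6 - 3))*(-9/1 + f) = (-4*√(6 - 3))*(-9/1 - 7) = (-4*√3)*(-9*1 - 7) = (-4*√3)*(-9 - 7) = -4*√3*(-16) = 64*√3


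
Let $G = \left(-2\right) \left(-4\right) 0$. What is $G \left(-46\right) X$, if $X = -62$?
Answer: $0$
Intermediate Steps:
$G = 0$ ($G = 8 \cdot 0 = 0$)
$G \left(-46\right) X = 0 \left(-46\right) \left(-62\right) = 0 \left(-62\right) = 0$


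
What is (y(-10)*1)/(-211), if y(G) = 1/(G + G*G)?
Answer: -1/18990 ≈ -5.2659e-5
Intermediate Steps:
y(G) = 1/(G + G²)
(y(-10)*1)/(-211) = ((1/((-10)*(1 - 10)))*1)/(-211) = (-⅒/(-9)*1)*(-1/211) = (-⅒*(-⅑)*1)*(-1/211) = ((1/90)*1)*(-1/211) = (1/90)*(-1/211) = -1/18990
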